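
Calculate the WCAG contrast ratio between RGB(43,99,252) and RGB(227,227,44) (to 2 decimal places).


Linearize each sRGB channel c=v/255: c/12.92 if c ≤ 0.04045 else ((c+0.055)/1.055)^2.4
L = 0.2126×R_lin + 0.7152×G_lin + 0.0722×B_lin
Color 1 (43,99,252):
  R=43: 43/255≈0.1686 > 0.04045 → ((0.1686+0.055)/1.055)^2.4 ≈ 0.02416
  G=99: 99/255≈0.3882 > 0.04045 → ((0.3882+0.055)/1.055)^2.4 ≈ 0.12477
  B=252: 252/255≈0.9882 > 0.04045 → ((0.9882+0.055)/1.055)^2.4 ≈ 0.97345
  L1 = 0.2126×0.02416 + 0.7152×0.12477 + 0.0722×0.97345 ≈ 0.16466
Color 2 (227,227,44):
  R=227: 227/255≈0.8902 > 0.04045 → ((0.8902+0.055)/1.055)^2.4 ≈ 0.76815
  G=227: 227/255≈0.8902 > 0.04045 → ((0.8902+0.055)/1.055)^2.4 ≈ 0.76815
  B=44: 44/255≈0.1725 > 0.04045 → ((0.1725+0.055)/1.055)^2.4 ≈ 0.02519
  L2 = 0.2126×0.76815 + 0.7152×0.76815 + 0.0722×0.02519 ≈ 0.71451
Lighter = 0.71451, Darker = 0.16466
Ratio = (L_lighter + 0.05) / (L_darker + 0.05)
Ratio = (0.71451 + 0.05) / (0.16466 + 0.05) = 0.76451 / 0.21466 ≈ 3.5616
Ratio ≈ 3.56:1


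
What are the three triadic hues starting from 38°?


Triadic: equally spaced at 120° intervals
H1 = 38°
H2 = (38 + 120) mod 360 = 158°
H3 = (38 + 240) mod 360 = 278°
Triadic = 38°, 158°, 278°


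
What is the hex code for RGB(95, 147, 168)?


R = 95 → 5F (hex)
G = 147 → 93 (hex)
B = 168 → A8 (hex)
Hex = #5F93A8


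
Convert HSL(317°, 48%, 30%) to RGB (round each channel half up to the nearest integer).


H=317°, S=0.48, L=0.30
C = (1-|2L-1|)×S = (1-|-0.40|)×0.48 = 0.288
H' = H/60 = 317/60 ≈ 5.2833; X = C×(1-|H' mod 2 - 1|) = 0.2064
m = L - C/2 = 0.30 - 0.144 = 0.156
Sector ⌊H'⌋ = 5 → (R',G',B') = (0.288, 0.0, 0.2064)
RGB = ((R'+m)×255, (G'+m)×255, (B'+m)×255) = (113.22, 39.78, 92.412)
Round half up → RGB(113, 40, 92)


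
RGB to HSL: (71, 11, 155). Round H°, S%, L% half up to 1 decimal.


Normalize: R'=71/255≈0.2784, G'=11/255≈0.0431, B'=155/255≈0.6078
Max=155/255, Min=11/255, Δ=Max-Min=144/255
L = (Max+Min)/2 = (155+11)/510 = 166/510 = 0.32549… → L = 32.5%
L ≤ 0.5 → S = Δ/(Max+Min) = 144/(155+11) = 144/166 = 0.86746… → S = 86.7%
(the 1/255 factors cancel in S and H, so raw channel differences can be used)
Max is B' → H = 60 × ((R-G)/Δ + 4) = 60 × ((71-11)/144 + 4)
  60/144 + 4 = 0.4166… + 4 = 4.4166…
  H = 60 × 4.4166… = 265° → H = 265.0°
= HSL(265.0°, 86.7%, 32.5%)


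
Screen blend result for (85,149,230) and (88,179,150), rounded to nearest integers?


Screen: C = 255 - (255-A)×(255-B)/255, rounded to nearest integer
R: 255 - (255-85)×(255-88)/255 = 255 - 28390/255 ≈ 255 - 111.333 = 143.667 → 144
G: 255 - (255-149)×(255-179)/255 = 255 - 8056/255 ≈ 255 - 31.592 = 223.408 → 223
B: 255 - (255-230)×(255-150)/255 = 255 - 2625/255 ≈ 255 - 10.294 = 244.706 → 245
= RGB(144, 223, 245)


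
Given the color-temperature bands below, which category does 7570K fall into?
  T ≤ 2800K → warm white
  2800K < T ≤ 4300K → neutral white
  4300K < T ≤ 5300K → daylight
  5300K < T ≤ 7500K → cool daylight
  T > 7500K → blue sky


Temperature: 7570K
7570K > 7500K → blue sky
Classification: blue sky


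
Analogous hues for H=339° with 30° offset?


Base hue: 339°
Left analog: (339 - 30) mod 360 = 309°
Right analog: (339 + 30) mod 360 = 9°
Analogous hues = 309° and 9°


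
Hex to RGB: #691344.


69 → 105 (R)
13 → 19 (G)
44 → 68 (B)
= RGB(105, 19, 68)


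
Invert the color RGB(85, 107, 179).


Invert: (255-R, 255-G, 255-B)
R: 255-85 = 170
G: 255-107 = 148
B: 255-179 = 76
= RGB(170, 148, 76)


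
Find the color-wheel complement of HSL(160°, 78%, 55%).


Complement = opposite side of color wheel = hue + 180°
H' = (160 + 180) mod 360 = 340°
S and L unchanged.
= HSL(340°, 78%, 55%)


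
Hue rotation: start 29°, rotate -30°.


New hue = (H + rotation) mod 360
New hue = (29 -30) mod 360
= -1 mod 360
= 359°


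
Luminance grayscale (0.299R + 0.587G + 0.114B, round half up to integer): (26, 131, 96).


Gray = 0.299×R + 0.587×G + 0.114×B
Gray = 0.299×26 + 0.587×131 + 0.114×96
Gray = 7.774 + 76.897 + 10.944
Gray = 95.615 → round half up → 96
Gray = 96


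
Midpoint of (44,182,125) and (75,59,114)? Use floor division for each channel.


Midpoint: each channel = ⌊(C₁+C₂)/2⌋
R: ⌊(44+75)/2⌋ = 59
G: ⌊(182+59)/2⌋ = 120
B: ⌊(125+114)/2⌋ = 119
= RGB(59, 120, 119)


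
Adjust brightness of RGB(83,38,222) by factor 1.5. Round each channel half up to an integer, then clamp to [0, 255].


Multiply each channel by 1.5, round half up, clamp to [0, 255]
R: 83×1.5 = 124.5 → round → 125
G: 38×1.5 = 57
B: 222×1.5 = 333 → clamp → 255
= RGB(125, 57, 255)


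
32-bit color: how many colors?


Colors = 2^bits = 2^32
= 4,294,967,296 colors


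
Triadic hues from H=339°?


Triadic: equally spaced at 120° intervals
H1 = 339°
H2 = (339 + 120) mod 360 = 99°
H3 = (339 + 240) mod 360 = 219°
Triadic = 339°, 99°, 219°


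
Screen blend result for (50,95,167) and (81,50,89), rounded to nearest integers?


Screen: C = 255 - (255-A)×(255-B)/255, rounded to nearest integer
R: 255 - (255-50)×(255-81)/255 = 255 - 35670/255 ≈ 255 - 139.882 = 115.118 → 115
G: 255 - (255-95)×(255-50)/255 = 255 - 32800/255 ≈ 255 - 128.627 = 126.373 → 126
B: 255 - (255-167)×(255-89)/255 = 255 - 14608/255 ≈ 255 - 57.286 = 197.714 → 198
= RGB(115, 126, 198)


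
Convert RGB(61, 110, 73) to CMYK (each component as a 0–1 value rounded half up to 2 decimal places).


R'=61/255≈0.2392, G'=110/255≈0.4314, B'=73/255≈0.2863
K = 1 - max(R',G',B') = 1 - 110/255 = 145/255 = 0.56862… → 0.57
(1-R'-K)/(1-K) simplifies to (max-R)/max with max = 110:
C = (110-61)/110 = 49/110 = 0.44545… → 0.45
M = (110-110)/110 = 0/110 = 0 → 0.00
Y = (110-73)/110 = 37/110 = 0.33636… → 0.34
= CMYK(0.45, 0.00, 0.34, 0.57)


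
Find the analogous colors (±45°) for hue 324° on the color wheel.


Base hue: 324°
Left analog: (324 - 45) mod 360 = 279°
Right analog: (324 + 45) mod 360 = 9°
Analogous hues = 279° and 9°


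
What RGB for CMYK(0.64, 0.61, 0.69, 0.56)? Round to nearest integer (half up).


R = 255 × (1-C) × (1-K) = 255 × 0.36 × 0.44 = 40.392 → 40
G = 255 × (1-M) × (1-K) = 255 × 0.39 × 0.44 = 43.758 → 44
B = 255 × (1-Y) × (1-K) = 255 × 0.31 × 0.44 = 34.782 → 35
= RGB(40, 44, 35)


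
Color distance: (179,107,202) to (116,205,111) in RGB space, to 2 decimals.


d = √[(R₁-R₂)² + (G₁-G₂)² + (B₁-B₂)²]
d = √[(179-116)² + (107-205)² + (202-111)²]
d = √[3969 + 9604 + 8281]
d = √21854
d ≈ 147.83


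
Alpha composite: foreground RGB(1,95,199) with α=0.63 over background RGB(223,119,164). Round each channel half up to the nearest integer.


C = α×F + (1-α)×B, with 1-α = 0.37
R: 0.63×1 + 0.37×223 = 0.63 + 82.51 = 83.14 → 83
G: 0.63×95 + 0.37×119 = 59.85 + 44.03 = 103.88 → 104
B: 0.63×199 + 0.37×164 = 125.37 + 60.68 = 186.05 → 186
= RGB(83, 104, 186)


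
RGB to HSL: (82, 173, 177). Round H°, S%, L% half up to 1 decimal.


Normalize: R'=82/255≈0.3216, G'=173/255≈0.6784, B'=177/255≈0.6941
Max=177/255, Min=82/255, Δ=Max-Min=95/255
L = (Max+Min)/2 = (177+82)/510 = 259/510 = 0.50784… → L = 50.8%
L > 0.5 → S = Δ/(2-Max-Min) = 95/(510-177-82) = 95/251 = 0.37848… → S = 37.8%
(the 1/255 factors cancel in S and H, so raw channel differences can be used)
Max is B' → H = 60 × ((R-G)/Δ + 4) = 60 × ((82-173)/95 + 4)
  -91/95 + 4 = -0.9578… + 4 = 3.0421…
  H = 60 × 3.0421… = 182.526…° → H = 182.5°
= HSL(182.5°, 37.8%, 50.8%)


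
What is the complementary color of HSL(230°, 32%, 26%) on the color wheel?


Complement = opposite side of color wheel = hue + 180°
H' = (230 + 180) mod 360 = 50°
S and L unchanged.
= HSL(50°, 32%, 26%)


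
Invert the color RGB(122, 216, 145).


Invert: (255-R, 255-G, 255-B)
R: 255-122 = 133
G: 255-216 = 39
B: 255-145 = 110
= RGB(133, 39, 110)


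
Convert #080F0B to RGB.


08 → 8 (R)
0F → 15 (G)
0B → 11 (B)
= RGB(8, 15, 11)


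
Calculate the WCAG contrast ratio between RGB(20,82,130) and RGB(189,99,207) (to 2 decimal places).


Linearize each sRGB channel c=v/255: c/12.92 if c ≤ 0.04045 else ((c+0.055)/1.055)^2.4
L = 0.2126×R_lin + 0.7152×G_lin + 0.0722×B_lin
Color 1 (20,82,130):
  R=20: 20/255≈0.0784 > 0.04045 → ((0.0784+0.055)/1.055)^2.4 ≈ 0.00700
  G=82: 82/255≈0.3216 > 0.04045 → ((0.3216+0.055)/1.055)^2.4 ≈ 0.08438
  B=130: 130/255≈0.5098 > 0.04045 → ((0.5098+0.055)/1.055)^2.4 ≈ 0.22323
  L1 = 0.2126×0.00700 + 0.7152×0.08438 + 0.0722×0.22323 ≈ 0.07795
Color 2 (189,99,207):
  R=189: 189/255≈0.7412 > 0.04045 → ((0.7412+0.055)/1.055)^2.4 ≈ 0.50888
  G=99: 99/255≈0.3882 > 0.04045 → ((0.3882+0.055)/1.055)^2.4 ≈ 0.12477
  B=207: 207/255≈0.8118 > 0.04045 → ((0.8118+0.055)/1.055)^2.4 ≈ 0.62396
  L2 = 0.2126×0.50888 + 0.7152×0.12477 + 0.0722×0.62396 ≈ 0.24247
Lighter = 0.24247, Darker = 0.07795
Ratio = (L_lighter + 0.05) / (L_darker + 0.05)
Ratio = (0.24247 + 0.05) / (0.07795 + 0.05) = 0.29247 / 0.12795 ≈ 2.2859
Ratio ≈ 2.29:1


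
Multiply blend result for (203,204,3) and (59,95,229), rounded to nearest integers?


Multiply: C = A×B/255, rounded to nearest integer
R: 203×59/255 = 11977/255 ≈ 46.969 → 47
G: 204×95/255 = 19380/255 ≈ 76.000 → 76
B: 3×229/255 = 687/255 ≈ 2.694 → 3
= RGB(47, 76, 3)


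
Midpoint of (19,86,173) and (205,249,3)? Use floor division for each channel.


Midpoint: each channel = ⌊(C₁+C₂)/2⌋
R: ⌊(19+205)/2⌋ = 112
G: ⌊(86+249)/2⌋ = 167
B: ⌊(173+3)/2⌋ = 88
= RGB(112, 167, 88)


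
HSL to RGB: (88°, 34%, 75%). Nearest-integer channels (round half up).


H=88°, S=0.34, L=0.75
C = (1-|2L-1|)×S = (1-|0.50|)×0.34 = 0.17
H' = H/60 = 88/60 ≈ 1.4667; X = C×(1-|H' mod 2 - 1|) ≈ 0.0907
m = L - C/2 = 0.75 - 0.085 = 0.665
Sector ⌊H'⌋ = 1 → (R',G',B') = (≈0.0907, 0.17, 0.0)
RGB = ((R'+m)×255, (G'+m)×255, (B'+m)×255) = (192.695, 212.925, 169.575)
Round half up → RGB(193, 213, 170)


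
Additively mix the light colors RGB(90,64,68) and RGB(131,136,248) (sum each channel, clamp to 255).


Additive: each channel = min(255, C₁+C₂)
R: 90+131 = 221 → 221
G: 64+136 = 200 → 200
B: 68+248 = 316 → 255
= RGB(221, 200, 255)


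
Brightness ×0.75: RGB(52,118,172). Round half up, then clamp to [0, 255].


Multiply each channel by 0.75, round half up, clamp to [0, 255]
R: 52×0.75 = 39
G: 118×0.75 = 88.5 → round → 89
B: 172×0.75 = 129
= RGB(39, 89, 129)


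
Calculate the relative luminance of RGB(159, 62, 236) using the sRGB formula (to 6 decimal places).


Linearize each channel (sRGB transfer function): c = v/255; c_lin = c/12.92 if c ≤ 0.04045, else ((c+0.055)/1.055)^2.4
  R: 159/255 ≈ 0.623529 > 0.04045 → ((0.623529+0.055)/1.055)^2.4 ≈ 0.346704
  G: 62/255 ≈ 0.243137 > 0.04045 → ((0.243137+0.055)/1.055)^2.4 ≈ 0.048172
  B: 236/255 ≈ 0.925490 > 0.04045 → ((0.925490+0.055)/1.055)^2.4 ≈ 0.838799
R_lin = 0.346704, G_lin = 0.048172, B_lin = 0.838799
L = 0.2126×R + 0.7152×G + 0.0722×B
L = 0.2126×0.346704 + 0.7152×0.048172 + 0.0722×0.838799
L ≈ 0.168723


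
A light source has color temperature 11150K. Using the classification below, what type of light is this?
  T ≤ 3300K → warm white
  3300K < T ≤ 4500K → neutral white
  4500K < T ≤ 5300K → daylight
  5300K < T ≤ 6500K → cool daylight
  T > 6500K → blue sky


Temperature: 11150K
11150K > 6500K → blue sky
Classification: blue sky


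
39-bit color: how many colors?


Colors = 2^bits = 2^39
= 549,755,813,888 colors


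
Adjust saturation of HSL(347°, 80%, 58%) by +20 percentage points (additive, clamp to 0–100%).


Original S = 80%
Adjustment = +20 percentage points
New S = 80 + (20) = 100
Clamp to [0, 100] → 100
= HSL(347°, 100%, 58%)


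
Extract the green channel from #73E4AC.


Color: #73E4AC
R = 73 = 115
G = E4 = 228
B = AC = 172
Green = 228


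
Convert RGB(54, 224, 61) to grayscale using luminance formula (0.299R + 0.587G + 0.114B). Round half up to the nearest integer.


Gray = 0.299×R + 0.587×G + 0.114×B
Gray = 0.299×54 + 0.587×224 + 0.114×61
Gray = 16.146 + 131.488 + 6.954
Gray = 154.588 → round half up → 155
Gray = 155


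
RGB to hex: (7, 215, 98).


R = 7 → 07 (hex)
G = 215 → D7 (hex)
B = 98 → 62 (hex)
Hex = #07D762


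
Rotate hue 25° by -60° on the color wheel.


New hue = (H + rotation) mod 360
New hue = (25 -60) mod 360
= -35 mod 360
= 325°


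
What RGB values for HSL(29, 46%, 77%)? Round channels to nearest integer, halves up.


H=29°, S=0.46, L=0.77
C = (1-|2L-1|)×S = (1-|0.54|)×0.46 = 0.2116
H' = H/60 = 29/60 ≈ 0.4833; X = C×(1-|H' mod 2 - 1|) ≈ 0.1023
m = L - C/2 = 0.77 - 0.1058 = 0.6642
Sector ⌊H'⌋ = 0 → (R',G',B') = (0.2116, ≈0.1023, 0.0)
RGB = ((R'+m)×255, (G'+m)×255, (B'+m)×255) = (223.329, 195.4507, 169.371)
Round half up → RGB(223, 195, 169)


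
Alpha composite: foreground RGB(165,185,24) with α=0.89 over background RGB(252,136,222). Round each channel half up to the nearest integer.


C = α×F + (1-α)×B, with 1-α = 0.11
R: 0.89×165 + 0.11×252 = 146.85 + 27.72 = 174.57 → 175
G: 0.89×185 + 0.11×136 = 164.65 + 14.96 = 179.61 → 180
B: 0.89×24 + 0.11×222 = 21.36 + 24.42 = 45.78 → 46
= RGB(175, 180, 46)


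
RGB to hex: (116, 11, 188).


R = 116 → 74 (hex)
G = 11 → 0B (hex)
B = 188 → BC (hex)
Hex = #740BBC


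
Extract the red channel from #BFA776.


Color: #BFA776
R = BF = 191
G = A7 = 167
B = 76 = 118
Red = 191


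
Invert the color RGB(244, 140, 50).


Invert: (255-R, 255-G, 255-B)
R: 255-244 = 11
G: 255-140 = 115
B: 255-50 = 205
= RGB(11, 115, 205)


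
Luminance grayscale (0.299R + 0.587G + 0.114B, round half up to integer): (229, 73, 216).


Gray = 0.299×R + 0.587×G + 0.114×B
Gray = 0.299×229 + 0.587×73 + 0.114×216
Gray = 68.471 + 42.851 + 24.624
Gray = 135.946 → round half up → 136
Gray = 136


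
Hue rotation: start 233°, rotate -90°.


New hue = (H + rotation) mod 360
New hue = (233 -90) mod 360
= 143 mod 360
= 143°


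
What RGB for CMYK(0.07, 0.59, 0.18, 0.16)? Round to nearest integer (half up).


R = 255 × (1-C) × (1-K) = 255 × 0.93 × 0.84 = 199.206 → 199
G = 255 × (1-M) × (1-K) = 255 × 0.41 × 0.84 = 87.822 → 88
B = 255 × (1-Y) × (1-K) = 255 × 0.82 × 0.84 = 175.644 → 176
= RGB(199, 88, 176)


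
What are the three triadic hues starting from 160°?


Triadic: equally spaced at 120° intervals
H1 = 160°
H2 = (160 + 120) mod 360 = 280°
H3 = (160 + 240) mod 360 = 40°
Triadic = 160°, 280°, 40°


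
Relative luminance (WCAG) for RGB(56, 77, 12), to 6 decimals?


Linearize each channel (sRGB transfer function): c = v/255; c_lin = c/12.92 if c ≤ 0.04045, else ((c+0.055)/1.055)^2.4
  R: 56/255 ≈ 0.219608 > 0.04045 → ((0.219608+0.055)/1.055)^2.4 ≈ 0.039546
  G: 77/255 ≈ 0.301961 > 0.04045 → ((0.301961+0.055)/1.055)^2.4 ≈ 0.074214
  B: 12/255 ≈ 0.047059 > 0.04045 → ((0.047059+0.055)/1.055)^2.4 ≈ 0.003677
R_lin = 0.039546, G_lin = 0.074214, B_lin = 0.003677
L = 0.2126×R + 0.7152×G + 0.0722×B
L = 0.2126×0.039546 + 0.7152×0.074214 + 0.0722×0.003677
L ≈ 0.061751


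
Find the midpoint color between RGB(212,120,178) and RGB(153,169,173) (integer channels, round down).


Midpoint: each channel = ⌊(C₁+C₂)/2⌋
R: ⌊(212+153)/2⌋ = 182
G: ⌊(120+169)/2⌋ = 144
B: ⌊(178+173)/2⌋ = 175
= RGB(182, 144, 175)


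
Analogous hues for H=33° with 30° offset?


Base hue: 33°
Left analog: (33 - 30) mod 360 = 3°
Right analog: (33 + 30) mod 360 = 63°
Analogous hues = 3° and 63°


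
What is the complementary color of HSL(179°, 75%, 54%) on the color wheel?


Complement = opposite side of color wheel = hue + 180°
H' = (179 + 180) mod 360 = 359°
S and L unchanged.
= HSL(359°, 75%, 54%)


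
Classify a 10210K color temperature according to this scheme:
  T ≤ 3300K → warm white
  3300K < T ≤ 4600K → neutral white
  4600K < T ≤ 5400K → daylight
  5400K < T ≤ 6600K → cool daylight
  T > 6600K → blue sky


Temperature: 10210K
10210K > 6600K → blue sky
Classification: blue sky


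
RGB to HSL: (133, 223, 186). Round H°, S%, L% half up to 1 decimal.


Normalize: R'=133/255≈0.5216, G'=223/255≈0.8745, B'=186/255≈0.7294
Max=223/255, Min=133/255, Δ=Max-Min=90/255
L = (Max+Min)/2 = (223+133)/510 = 356/510 = 0.69803… → L = 69.8%
L > 0.5 → S = Δ/(2-Max-Min) = 90/(510-223-133) = 90/154 = 0.58441… → S = 58.4%
(the 1/255 factors cancel in S and H, so raw channel differences can be used)
Max is G' → H = 60 × ((B-R)/Δ + 2) = 60 × ((186-133)/90 + 2)
  53/90 + 2 = 0.5888… + 2 = 2.5888…
  H = 60 × 2.5888… = 155.333…° → H = 155.3°
= HSL(155.3°, 58.4%, 69.8%)


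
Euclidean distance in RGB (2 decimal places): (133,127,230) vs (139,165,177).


d = √[(R₁-R₂)² + (G₁-G₂)² + (B₁-B₂)²]
d = √[(133-139)² + (127-165)² + (230-177)²]
d = √[36 + 1444 + 2809]
d = √4289
d ≈ 65.49


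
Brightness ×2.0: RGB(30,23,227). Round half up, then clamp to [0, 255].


Multiply each channel by 2.0, round half up, clamp to [0, 255]
R: 30×2.0 = 60
G: 23×2.0 = 46
B: 227×2.0 = 454 → clamp → 255
= RGB(60, 46, 255)


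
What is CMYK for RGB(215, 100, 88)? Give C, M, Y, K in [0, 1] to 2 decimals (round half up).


R'=215/255≈0.8431, G'=100/255≈0.3922, B'=88/255≈0.3451
K = 1 - max(R',G',B') = 1 - 215/255 = 40/255 = 0.15686… → 0.16
(1-R'-K)/(1-K) simplifies to (max-R)/max with max = 215:
C = (215-215)/215 = 0/215 = 0 → 0.00
M = (215-100)/215 = 115/215 = 0.53488… → 0.53
Y = (215-88)/215 = 127/215 = 0.59069… → 0.59
= CMYK(0.00, 0.53, 0.59, 0.16)


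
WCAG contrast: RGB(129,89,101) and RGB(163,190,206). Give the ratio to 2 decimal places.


Linearize each sRGB channel c=v/255: c/12.92 if c ≤ 0.04045 else ((c+0.055)/1.055)^2.4
L = 0.2126×R_lin + 0.7152×G_lin + 0.0722×B_lin
Color 1 (129,89,101):
  R=129: 129/255≈0.5059 > 0.04045 → ((0.5059+0.055)/1.055)^2.4 ≈ 0.21953
  G=89: 89/255≈0.3490 > 0.04045 → ((0.3490+0.055)/1.055)^2.4 ≈ 0.09990
  B=101: 101/255≈0.3961 > 0.04045 → ((0.3961+0.055)/1.055)^2.4 ≈ 0.13014
  L1 = 0.2126×0.21953 + 0.7152×0.09990 + 0.0722×0.13014 ≈ 0.12751
Color 2 (163,190,206):
  R=163: 163/255≈0.6392 > 0.04045 → ((0.6392+0.055)/1.055)^2.4 ≈ 0.36625
  G=190: 190/255≈0.7451 > 0.04045 → ((0.7451+0.055)/1.055)^2.4 ≈ 0.51492
  B=206: 206/255≈0.8078 > 0.04045 → ((0.8078+0.055)/1.055)^2.4 ≈ 0.61721
  L2 = 0.2126×0.36625 + 0.7152×0.51492 + 0.0722×0.61721 ≈ 0.49070
Lighter = 0.49070, Darker = 0.12751
Ratio = (L_lighter + 0.05) / (L_darker + 0.05)
Ratio = (0.49070 + 0.05) / (0.12751 + 0.05) = 0.54070 / 0.17751 ≈ 3.0459
Ratio ≈ 3.05:1


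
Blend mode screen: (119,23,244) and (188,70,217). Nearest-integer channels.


Screen: C = 255 - (255-A)×(255-B)/255, rounded to nearest integer
R: 255 - (255-119)×(255-188)/255 = 255 - 9112/255 ≈ 255 - 35.733 = 219.267 → 219
G: 255 - (255-23)×(255-70)/255 = 255 - 42920/255 ≈ 255 - 168.314 = 86.686 → 87
B: 255 - (255-244)×(255-217)/255 = 255 - 418/255 ≈ 255 - 1.639 = 253.361 → 253
= RGB(219, 87, 253)


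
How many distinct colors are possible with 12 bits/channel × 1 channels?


Total bits = 12 bits/channel × 1 channels = 12 bits
Distinct colors = 2^12
= 4,096 colors


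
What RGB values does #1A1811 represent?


1A → 26 (R)
18 → 24 (G)
11 → 17 (B)
= RGB(26, 24, 17)


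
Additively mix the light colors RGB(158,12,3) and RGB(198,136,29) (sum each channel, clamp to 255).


Additive: each channel = min(255, C₁+C₂)
R: 158+198 = 356 → 255
G: 12+136 = 148 → 148
B: 3+29 = 32 → 32
= RGB(255, 148, 32)


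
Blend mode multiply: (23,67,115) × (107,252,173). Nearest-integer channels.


Multiply: C = A×B/255, rounded to nearest integer
R: 23×107/255 = 2461/255 ≈ 9.651 → 10
G: 67×252/255 = 16884/255 ≈ 66.212 → 66
B: 115×173/255 = 19895/255 ≈ 78.020 → 78
= RGB(10, 66, 78)


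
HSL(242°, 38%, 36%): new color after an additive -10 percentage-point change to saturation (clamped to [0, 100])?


Original S = 38%
Adjustment = -10 percentage points
New S = 38 + (-10) = 28
Clamp to [0, 100] → 28
= HSL(242°, 28%, 36%)


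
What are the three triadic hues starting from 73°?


Triadic: equally spaced at 120° intervals
H1 = 73°
H2 = (73 + 120) mod 360 = 193°
H3 = (73 + 240) mod 360 = 313°
Triadic = 73°, 193°, 313°


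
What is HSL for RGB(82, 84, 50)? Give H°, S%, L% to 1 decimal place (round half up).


Normalize: R'=82/255≈0.3216, G'=84/255≈0.3294, B'=50/255≈0.1961
Max=84/255, Min=50/255, Δ=Max-Min=34/255
L = (Max+Min)/2 = (84+50)/510 = 134/510 = 0.26274… → L = 26.3%
L ≤ 0.5 → S = Δ/(Max+Min) = 34/(84+50) = 34/134 = 0.25373… → S = 25.4%
(the 1/255 factors cancel in S and H, so raw channel differences can be used)
Max is G' → H = 60 × ((B-R)/Δ + 2) = 60 × ((50-82)/34 + 2)
  -32/34 + 2 = -0.9411… + 2 = 1.0588…
  H = 60 × 1.0588… = 63.529…° → H = 63.5°
= HSL(63.5°, 25.4%, 26.3%)


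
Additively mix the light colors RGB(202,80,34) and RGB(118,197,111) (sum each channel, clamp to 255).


Additive: each channel = min(255, C₁+C₂)
R: 202+118 = 320 → 255
G: 80+197 = 277 → 255
B: 34+111 = 145 → 145
= RGB(255, 255, 145)


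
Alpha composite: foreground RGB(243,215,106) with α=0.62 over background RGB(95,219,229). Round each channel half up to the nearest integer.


C = α×F + (1-α)×B, with 1-α = 0.38
R: 0.62×243 + 0.38×95 = 150.66 + 36.10 = 186.76 → 187
G: 0.62×215 + 0.38×219 = 133.30 + 83.22 = 216.52 → 217
B: 0.62×106 + 0.38×229 = 65.72 + 87.02 = 152.74 → 153
= RGB(187, 217, 153)


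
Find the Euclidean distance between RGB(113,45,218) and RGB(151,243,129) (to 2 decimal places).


d = √[(R₁-R₂)² + (G₁-G₂)² + (B₁-B₂)²]
d = √[(113-151)² + (45-243)² + (218-129)²]
d = √[1444 + 39204 + 7921]
d = √48569
d ≈ 220.38


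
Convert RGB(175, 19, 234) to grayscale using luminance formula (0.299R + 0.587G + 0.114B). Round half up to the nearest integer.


Gray = 0.299×R + 0.587×G + 0.114×B
Gray = 0.299×175 + 0.587×19 + 0.114×234
Gray = 52.325 + 11.153 + 26.676
Gray = 90.154 → round half up → 90
Gray = 90


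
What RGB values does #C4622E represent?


C4 → 196 (R)
62 → 98 (G)
2E → 46 (B)
= RGB(196, 98, 46)


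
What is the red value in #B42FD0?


Color: #B42FD0
R = B4 = 180
G = 2F = 47
B = D0 = 208
Red = 180


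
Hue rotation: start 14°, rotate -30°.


New hue = (H + rotation) mod 360
New hue = (14 -30) mod 360
= -16 mod 360
= 344°


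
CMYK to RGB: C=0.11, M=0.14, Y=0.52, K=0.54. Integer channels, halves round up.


R = 255 × (1-C) × (1-K) = 255 × 0.89 × 0.46 = 104.397 → 104
G = 255 × (1-M) × (1-K) = 255 × 0.86 × 0.46 = 100.878 → 101
B = 255 × (1-Y) × (1-K) = 255 × 0.48 × 0.46 = 56.304 → 56
= RGB(104, 101, 56)


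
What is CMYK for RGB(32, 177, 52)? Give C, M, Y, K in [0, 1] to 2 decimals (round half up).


R'=32/255≈0.1255, G'=177/255≈0.6941, B'=52/255≈0.2039
K = 1 - max(R',G',B') = 1 - 177/255 = 78/255 = 0.30588… → 0.31
(1-R'-K)/(1-K) simplifies to (max-R)/max with max = 177:
C = (177-32)/177 = 145/177 = 0.81920… → 0.82
M = (177-177)/177 = 0/177 = 0 → 0.00
Y = (177-52)/177 = 125/177 = 0.70621… → 0.71
= CMYK(0.82, 0.00, 0.71, 0.31)


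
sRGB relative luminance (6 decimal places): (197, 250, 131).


Linearize each channel (sRGB transfer function): c = v/255; c_lin = c/12.92 if c ≤ 0.04045, else ((c+0.055)/1.055)^2.4
  R: 197/255 ≈ 0.772549 > 0.04045 → ((0.772549+0.055)/1.055)^2.4 ≈ 0.558340
  G: 250/255 ≈ 0.980392 > 0.04045 → ((0.980392+0.055)/1.055)^2.4 ≈ 0.955973
  B: 131/255 ≈ 0.513725 > 0.04045 → ((0.513725+0.055)/1.055)^2.4 ≈ 0.226966
R_lin = 0.558340, G_lin = 0.955973, B_lin = 0.226966
L = 0.2126×R + 0.7152×G + 0.0722×B
L = 0.2126×0.558340 + 0.7152×0.955973 + 0.0722×0.226966
L ≈ 0.818802


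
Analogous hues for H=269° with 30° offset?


Base hue: 269°
Left analog: (269 - 30) mod 360 = 239°
Right analog: (269 + 30) mod 360 = 299°
Analogous hues = 239° and 299°


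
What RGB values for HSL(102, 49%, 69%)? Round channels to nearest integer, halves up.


H=102°, S=0.49, L=0.69
C = (1-|2L-1|)×S = (1-|0.38|)×0.49 = 0.3038
H' = H/60 = 102/60 ≈ 1.7000; X = C×(1-|H' mod 2 - 1|) = 0.09114
m = L - C/2 = 0.69 - 0.1519 = 0.5381
Sector ⌊H'⌋ = 1 → (R',G',B') = (0.09114, 0.3038, 0.0)
RGB = ((R'+m)×255, (G'+m)×255, (B'+m)×255) = (160.4562, 214.6845, 137.2155)
Round half up → RGB(160, 215, 137)


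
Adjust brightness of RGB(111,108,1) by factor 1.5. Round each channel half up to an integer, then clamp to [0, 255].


Multiply each channel by 1.5, round half up, clamp to [0, 255]
R: 111×1.5 = 166.5 → round → 167
G: 108×1.5 = 162
B: 1×1.5 = 1.5 → round → 2
= RGB(167, 162, 2)


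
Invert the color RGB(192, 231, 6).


Invert: (255-R, 255-G, 255-B)
R: 255-192 = 63
G: 255-231 = 24
B: 255-6 = 249
= RGB(63, 24, 249)


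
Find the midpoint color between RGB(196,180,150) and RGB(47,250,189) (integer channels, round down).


Midpoint: each channel = ⌊(C₁+C₂)/2⌋
R: ⌊(196+47)/2⌋ = 121
G: ⌊(180+250)/2⌋ = 215
B: ⌊(150+189)/2⌋ = 169
= RGB(121, 215, 169)


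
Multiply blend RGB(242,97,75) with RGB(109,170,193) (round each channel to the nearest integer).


Multiply: C = A×B/255, rounded to nearest integer
R: 242×109/255 = 26378/255 ≈ 103.443 → 103
G: 97×170/255 = 16490/255 ≈ 64.667 → 65
B: 75×193/255 = 14475/255 ≈ 56.765 → 57
= RGB(103, 65, 57)


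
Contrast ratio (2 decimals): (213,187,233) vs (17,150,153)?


Linearize each sRGB channel c=v/255: c/12.92 if c ≤ 0.04045 else ((c+0.055)/1.055)^2.4
L = 0.2126×R_lin + 0.7152×G_lin + 0.0722×B_lin
Color 1 (213,187,233):
  R=213: 213/255≈0.8353 > 0.04045 → ((0.8353+0.055)/1.055)^2.4 ≈ 0.66539
  G=187: 187/255≈0.7333 > 0.04045 → ((0.7333+0.055)/1.055)^2.4 ≈ 0.49693
  B=233: 233/255≈0.9137 > 0.04045 → ((0.9137+0.055)/1.055)^2.4 ≈ 0.81485
  L1 = 0.2126×0.66539 + 0.7152×0.49693 + 0.0722×0.81485 ≈ 0.55570
Color 2 (17,150,153):
  R=17: 17/255≈0.0667 > 0.04045 → ((0.0667+0.055)/1.055)^2.4 ≈ 0.00561
  G=150: 150/255≈0.5882 > 0.04045 → ((0.5882+0.055)/1.055)^2.4 ≈ 0.30499
  B=153: 153/255≈0.6000 > 0.04045 → ((0.6000+0.055)/1.055)^2.4 ≈ 0.31855
  L2 = 0.2126×0.00561 + 0.7152×0.30499 + 0.0722×0.31855 ≈ 0.24232
Lighter = 0.55570, Darker = 0.24232
Ratio = (L_lighter + 0.05) / (L_darker + 0.05)
Ratio = (0.55570 + 0.05) / (0.24232 + 0.05) = 0.60570 / 0.29232 ≈ 2.0721
Ratio ≈ 2.07:1


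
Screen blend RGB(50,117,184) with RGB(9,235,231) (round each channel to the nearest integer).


Screen: C = 255 - (255-A)×(255-B)/255, rounded to nearest integer
R: 255 - (255-50)×(255-9)/255 = 255 - 50430/255 ≈ 255 - 197.765 = 57.235 → 57
G: 255 - (255-117)×(255-235)/255 = 255 - 2760/255 ≈ 255 - 10.824 = 244.176 → 244
B: 255 - (255-184)×(255-231)/255 = 255 - 1704/255 ≈ 255 - 6.682 = 248.318 → 248
= RGB(57, 244, 248)


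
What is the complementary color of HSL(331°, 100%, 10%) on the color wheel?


Complement = opposite side of color wheel = hue + 180°
H' = (331 + 180) mod 360 = 151°
S and L unchanged.
= HSL(151°, 100%, 10%)


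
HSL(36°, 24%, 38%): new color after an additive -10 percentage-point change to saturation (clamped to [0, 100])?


Original S = 24%
Adjustment = -10 percentage points
New S = 24 + (-10) = 14
Clamp to [0, 100] → 14
= HSL(36°, 14%, 38%)


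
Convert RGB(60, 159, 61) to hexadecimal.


R = 60 → 3C (hex)
G = 159 → 9F (hex)
B = 61 → 3D (hex)
Hex = #3C9F3D


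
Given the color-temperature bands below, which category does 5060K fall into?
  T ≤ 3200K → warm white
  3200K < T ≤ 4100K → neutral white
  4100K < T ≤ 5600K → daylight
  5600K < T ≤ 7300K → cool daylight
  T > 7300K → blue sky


Temperature: 5060K
4100K < 5060K ≤ 5600K → daylight
Classification: daylight


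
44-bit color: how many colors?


Colors = 2^bits = 2^44
= 17,592,186,044,416 colors


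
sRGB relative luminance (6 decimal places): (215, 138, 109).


Linearize each channel (sRGB transfer function): c = v/255; c_lin = c/12.92 if c ≤ 0.04045, else ((c+0.055)/1.055)^2.4
  R: 215/255 ≈ 0.843137 > 0.04045 → ((0.843137+0.055)/1.055)^2.4 ≈ 0.679542
  G: 138/255 ≈ 0.541176 > 0.04045 → ((0.541176+0.055)/1.055)^2.4 ≈ 0.254152
  B: 109/255 ≈ 0.427451 > 0.04045 → ((0.427451+0.055)/1.055)^2.4 ≈ 0.152926
R_lin = 0.679542, G_lin = 0.254152, B_lin = 0.152926
L = 0.2126×R + 0.7152×G + 0.0722×B
L = 0.2126×0.679542 + 0.7152×0.254152 + 0.0722×0.152926
L ≈ 0.337282


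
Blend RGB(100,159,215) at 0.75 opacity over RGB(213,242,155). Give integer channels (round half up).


C = α×F + (1-α)×B, with 1-α = 0.25
R: 0.75×100 + 0.25×213 = 75.00 + 53.25 = 128.25 → 128
G: 0.75×159 + 0.25×242 = 119.25 + 60.50 = 179.75 → 180
B: 0.75×215 + 0.25×155 = 161.25 + 38.75 = 200.00 → 200
= RGB(128, 180, 200)


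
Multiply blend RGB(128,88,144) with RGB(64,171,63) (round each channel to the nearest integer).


Multiply: C = A×B/255, rounded to nearest integer
R: 128×64/255 = 8192/255 ≈ 32.125 → 32
G: 88×171/255 = 15048/255 ≈ 59.012 → 59
B: 144×63/255 = 9072/255 ≈ 35.576 → 36
= RGB(32, 59, 36)


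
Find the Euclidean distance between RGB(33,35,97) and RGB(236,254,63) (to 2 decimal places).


d = √[(R₁-R₂)² + (G₁-G₂)² + (B₁-B₂)²]
d = √[(33-236)² + (35-254)² + (97-63)²]
d = √[41209 + 47961 + 1156]
d = √90326
d ≈ 300.54


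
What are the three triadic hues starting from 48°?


Triadic: equally spaced at 120° intervals
H1 = 48°
H2 = (48 + 120) mod 360 = 168°
H3 = (48 + 240) mod 360 = 288°
Triadic = 48°, 168°, 288°


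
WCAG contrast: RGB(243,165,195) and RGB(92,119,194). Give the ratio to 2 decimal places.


Linearize each sRGB channel c=v/255: c/12.92 if c ≤ 0.04045 else ((c+0.055)/1.055)^2.4
L = 0.2126×R_lin + 0.7152×G_lin + 0.0722×B_lin
Color 1 (243,165,195):
  R=243: 243/255≈0.9529 > 0.04045 → ((0.9529+0.055)/1.055)^2.4 ≈ 0.89627
  G=165: 165/255≈0.6471 > 0.04045 → ((0.6471+0.055)/1.055)^2.4 ≈ 0.37626
  B=195: 195/255≈0.7647 > 0.04045 → ((0.7647+0.055)/1.055)^2.4 ≈ 0.54572
  L1 = 0.2126×0.89627 + 0.7152×0.37626 + 0.0722×0.54572 ≈ 0.49905
Color 2 (92,119,194):
  R=92: 92/255≈0.3608 > 0.04045 → ((0.3608+0.055)/1.055)^2.4 ≈ 0.10702
  G=119: 119/255≈0.4667 > 0.04045 → ((0.4667+0.055)/1.055)^2.4 ≈ 0.18447
  B=194: 194/255≈0.7608 > 0.04045 → ((0.7608+0.055)/1.055)^2.4 ≈ 0.53948
  L2 = 0.2126×0.10702 + 0.7152×0.18447 + 0.0722×0.53948 ≈ 0.19364
Lighter = 0.49905, Darker = 0.19364
Ratio = (L_lighter + 0.05) / (L_darker + 0.05)
Ratio = (0.49905 + 0.05) / (0.19364 + 0.05) = 0.54905 / 0.24364 ≈ 2.2535
Ratio ≈ 2.25:1


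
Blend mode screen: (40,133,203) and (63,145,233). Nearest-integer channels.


Screen: C = 255 - (255-A)×(255-B)/255, rounded to nearest integer
R: 255 - (255-40)×(255-63)/255 = 255 - 41280/255 ≈ 255 - 161.882 = 93.118 → 93
G: 255 - (255-133)×(255-145)/255 = 255 - 13420/255 ≈ 255 - 52.627 = 202.373 → 202
B: 255 - (255-203)×(255-233)/255 = 255 - 1144/255 ≈ 255 - 4.486 = 250.514 → 251
= RGB(93, 202, 251)


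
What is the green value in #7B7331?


Color: #7B7331
R = 7B = 123
G = 73 = 115
B = 31 = 49
Green = 115


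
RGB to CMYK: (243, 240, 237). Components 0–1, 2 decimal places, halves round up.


R'=243/255≈0.9529, G'=240/255≈0.9412, B'=237/255≈0.9294
K = 1 - max(R',G',B') = 1 - 243/255 = 12/255 = 0.04705… → 0.05
(1-R'-K)/(1-K) simplifies to (max-R)/max with max = 243:
C = (243-243)/243 = 0/243 = 0 → 0.00
M = (243-240)/243 = 3/243 = 0.01234… → 0.01
Y = (243-237)/243 = 6/243 = 0.02469… → 0.02
= CMYK(0.00, 0.01, 0.02, 0.05)


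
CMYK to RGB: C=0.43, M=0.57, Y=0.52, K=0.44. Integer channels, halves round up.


R = 255 × (1-C) × (1-K) = 255 × 0.57 × 0.56 = 81.396 → 81
G = 255 × (1-M) × (1-K) = 255 × 0.43 × 0.56 = 61.404 → 61
B = 255 × (1-Y) × (1-K) = 255 × 0.48 × 0.56 = 68.544 → 69
= RGB(81, 61, 69)


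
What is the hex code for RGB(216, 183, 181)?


R = 216 → D8 (hex)
G = 183 → B7 (hex)
B = 181 → B5 (hex)
Hex = #D8B7B5


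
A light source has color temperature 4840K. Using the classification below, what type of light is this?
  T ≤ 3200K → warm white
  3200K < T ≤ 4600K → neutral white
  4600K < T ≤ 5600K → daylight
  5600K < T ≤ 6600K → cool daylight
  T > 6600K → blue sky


Temperature: 4840K
4600K < 4840K ≤ 5600K → daylight
Classification: daylight


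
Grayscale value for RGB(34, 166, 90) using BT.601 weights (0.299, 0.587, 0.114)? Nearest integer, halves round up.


Gray = 0.299×R + 0.587×G + 0.114×B
Gray = 0.299×34 + 0.587×166 + 0.114×90
Gray = 10.166 + 97.442 + 10.260
Gray = 117.868 → round half up → 118
Gray = 118


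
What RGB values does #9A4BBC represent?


9A → 154 (R)
4B → 75 (G)
BC → 188 (B)
= RGB(154, 75, 188)


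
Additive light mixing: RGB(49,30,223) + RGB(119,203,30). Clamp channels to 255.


Additive: each channel = min(255, C₁+C₂)
R: 49+119 = 168 → 168
G: 30+203 = 233 → 233
B: 223+30 = 253 → 253
= RGB(168, 233, 253)


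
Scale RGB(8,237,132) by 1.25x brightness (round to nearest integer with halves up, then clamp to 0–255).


Multiply each channel by 1.25, round half up, clamp to [0, 255]
R: 8×1.25 = 10
G: 237×1.25 = 296.25 → round → 296 → clamp → 255
B: 132×1.25 = 165
= RGB(10, 255, 165)


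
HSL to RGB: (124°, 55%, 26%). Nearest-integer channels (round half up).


H=124°, S=0.55, L=0.26
C = (1-|2L-1|)×S = (1-|-0.48|)×0.55 = 0.286
H' = H/60 = 124/60 ≈ 2.0667; X = C×(1-|H' mod 2 - 1|) ≈ 0.0191
m = L - C/2 = 0.26 - 0.143 = 0.117
Sector ⌊H'⌋ = 2 → (R',G',B') = (0.0, 0.286, ≈0.0191)
RGB = ((R'+m)×255, (G'+m)×255, (B'+m)×255) = (29.835, 102.765, 34.697)
Round half up → RGB(30, 103, 35)


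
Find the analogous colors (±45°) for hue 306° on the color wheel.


Base hue: 306°
Left analog: (306 - 45) mod 360 = 261°
Right analog: (306 + 45) mod 360 = 351°
Analogous hues = 261° and 351°


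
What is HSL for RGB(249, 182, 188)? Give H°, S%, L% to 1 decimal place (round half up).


Normalize: R'=249/255≈0.9765, G'=182/255≈0.7137, B'=188/255≈0.7373
Max=249/255, Min=182/255, Δ=Max-Min=67/255
L = (Max+Min)/2 = (249+182)/510 = 431/510 = 0.84509… → L = 84.5%
L > 0.5 → S = Δ/(2-Max-Min) = 67/(510-249-182) = 67/79 = 0.84810… → S = 84.8%
(the 1/255 factors cancel in S and H, so raw channel differences can be used)
Max is R' → H = 60 × (((G-B)/Δ) mod 6) = 60 × (((182-188)/67) mod 6)
  (-6)/67 = -0.0895…; negative, so add 6 → 5.9104…
  H = 60 × 5.9104… = 354.626…° → H = 354.6°
= HSL(354.6°, 84.8%, 84.5%)


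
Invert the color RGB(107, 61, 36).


Invert: (255-R, 255-G, 255-B)
R: 255-107 = 148
G: 255-61 = 194
B: 255-36 = 219
= RGB(148, 194, 219)


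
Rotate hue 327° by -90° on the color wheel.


New hue = (H + rotation) mod 360
New hue = (327 -90) mod 360
= 237 mod 360
= 237°


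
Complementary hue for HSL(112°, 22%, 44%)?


Complement = opposite side of color wheel = hue + 180°
H' = (112 + 180) mod 360 = 292°
S and L unchanged.
= HSL(292°, 22%, 44%)


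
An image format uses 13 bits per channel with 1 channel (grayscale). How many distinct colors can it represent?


Total bits = 13 bits/channel × 1 channels = 13 bits
Distinct colors = 2^13
= 8,192 colors


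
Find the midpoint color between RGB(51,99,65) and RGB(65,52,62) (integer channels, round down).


Midpoint: each channel = ⌊(C₁+C₂)/2⌋
R: ⌊(51+65)/2⌋ = 58
G: ⌊(99+52)/2⌋ = 75
B: ⌊(65+62)/2⌋ = 63
= RGB(58, 75, 63)


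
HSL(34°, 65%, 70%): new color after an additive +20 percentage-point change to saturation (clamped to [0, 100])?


Original S = 65%
Adjustment = +20 percentage points
New S = 65 + (20) = 85
Clamp to [0, 100] → 85
= HSL(34°, 85%, 70%)


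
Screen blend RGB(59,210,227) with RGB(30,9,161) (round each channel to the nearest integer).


Screen: C = 255 - (255-A)×(255-B)/255, rounded to nearest integer
R: 255 - (255-59)×(255-30)/255 = 255 - 44100/255 ≈ 255 - 172.941 = 82.059 → 82
G: 255 - (255-210)×(255-9)/255 = 255 - 11070/255 ≈ 255 - 43.412 = 211.588 → 212
B: 255 - (255-227)×(255-161)/255 = 255 - 2632/255 ≈ 255 - 10.322 = 244.678 → 245
= RGB(82, 212, 245)


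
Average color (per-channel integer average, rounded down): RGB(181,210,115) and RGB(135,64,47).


Midpoint: each channel = ⌊(C₁+C₂)/2⌋
R: ⌊(181+135)/2⌋ = 158
G: ⌊(210+64)/2⌋ = 137
B: ⌊(115+47)/2⌋ = 81
= RGB(158, 137, 81)


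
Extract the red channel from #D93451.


Color: #D93451
R = D9 = 217
G = 34 = 52
B = 51 = 81
Red = 217


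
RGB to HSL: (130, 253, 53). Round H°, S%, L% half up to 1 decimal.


Normalize: R'=130/255≈0.5098, G'=253/255≈0.9922, B'=53/255≈0.2078
Max=253/255, Min=53/255, Δ=Max-Min=200/255
L = (Max+Min)/2 = (253+53)/510 = 306/510 = 0.6 → L = 60.0%
L > 0.5 → S = Δ/(2-Max-Min) = 200/(510-253-53) = 200/204 = 0.98039… → S = 98.0%
(the 1/255 factors cancel in S and H, so raw channel differences can be used)
Max is G' → H = 60 × ((B-R)/Δ + 2) = 60 × ((53-130)/200 + 2)
  -77/200 + 2 = -0.385 + 2 = 1.615
  H = 60 × 1.615 = 96.9° → H = 96.9°
= HSL(96.9°, 98.0%, 60.0%)


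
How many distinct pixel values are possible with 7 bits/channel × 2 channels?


Total bits = 7 bits/channel × 2 channels = 14 bits
Distinct pixel values = 2^14
= 16,384 pixel values


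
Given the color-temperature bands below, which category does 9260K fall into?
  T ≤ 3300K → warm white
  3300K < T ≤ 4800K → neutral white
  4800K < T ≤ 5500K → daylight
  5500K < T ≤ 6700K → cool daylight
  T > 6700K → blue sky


Temperature: 9260K
9260K > 6700K → blue sky
Classification: blue sky


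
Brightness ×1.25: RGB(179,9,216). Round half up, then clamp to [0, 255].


Multiply each channel by 1.25, round half up, clamp to [0, 255]
R: 179×1.25 = 223.75 → round → 224
G: 9×1.25 = 11.25 → round → 11
B: 216×1.25 = 270 → clamp → 255
= RGB(224, 11, 255)


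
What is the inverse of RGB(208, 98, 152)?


Invert: (255-R, 255-G, 255-B)
R: 255-208 = 47
G: 255-98 = 157
B: 255-152 = 103
= RGB(47, 157, 103)


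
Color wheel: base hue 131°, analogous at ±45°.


Base hue: 131°
Left analog: (131 - 45) mod 360 = 86°
Right analog: (131 + 45) mod 360 = 176°
Analogous hues = 86° and 176°


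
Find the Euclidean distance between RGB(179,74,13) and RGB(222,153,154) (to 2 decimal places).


d = √[(R₁-R₂)² + (G₁-G₂)² + (B₁-B₂)²]
d = √[(179-222)² + (74-153)² + (13-154)²]
d = √[1849 + 6241 + 19881]
d = √27971
d ≈ 167.25


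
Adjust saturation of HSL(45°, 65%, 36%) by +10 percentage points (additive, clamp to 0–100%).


Original S = 65%
Adjustment = +10 percentage points
New S = 65 + (10) = 75
Clamp to [0, 100] → 75
= HSL(45°, 75%, 36%)


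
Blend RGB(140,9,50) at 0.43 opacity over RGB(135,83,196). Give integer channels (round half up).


C = α×F + (1-α)×B, with 1-α = 0.57
R: 0.43×140 + 0.57×135 = 60.20 + 76.95 = 137.15 → 137
G: 0.43×9 + 0.57×83 = 3.87 + 47.31 = 51.18 → 51
B: 0.43×50 + 0.57×196 = 21.50 + 111.72 = 133.22 → 133
= RGB(137, 51, 133)


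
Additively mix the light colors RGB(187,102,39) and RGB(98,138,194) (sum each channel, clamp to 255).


Additive: each channel = min(255, C₁+C₂)
R: 187+98 = 285 → 255
G: 102+138 = 240 → 240
B: 39+194 = 233 → 233
= RGB(255, 240, 233)
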